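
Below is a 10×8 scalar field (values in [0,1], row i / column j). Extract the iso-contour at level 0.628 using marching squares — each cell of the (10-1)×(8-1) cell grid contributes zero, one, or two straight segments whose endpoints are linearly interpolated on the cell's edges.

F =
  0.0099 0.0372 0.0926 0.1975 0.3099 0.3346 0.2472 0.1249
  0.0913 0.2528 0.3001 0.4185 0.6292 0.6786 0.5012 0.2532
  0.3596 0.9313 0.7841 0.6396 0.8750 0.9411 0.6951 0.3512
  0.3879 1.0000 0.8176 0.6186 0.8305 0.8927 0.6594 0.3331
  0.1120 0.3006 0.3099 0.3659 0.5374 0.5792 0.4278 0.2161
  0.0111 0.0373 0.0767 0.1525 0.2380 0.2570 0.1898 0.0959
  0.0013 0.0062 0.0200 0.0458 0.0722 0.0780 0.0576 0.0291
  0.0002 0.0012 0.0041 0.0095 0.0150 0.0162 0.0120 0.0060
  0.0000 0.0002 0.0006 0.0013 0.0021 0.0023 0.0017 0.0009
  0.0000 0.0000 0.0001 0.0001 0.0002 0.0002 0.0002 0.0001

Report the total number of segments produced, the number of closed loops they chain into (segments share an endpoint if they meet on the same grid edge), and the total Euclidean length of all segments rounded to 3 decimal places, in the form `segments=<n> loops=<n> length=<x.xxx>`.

segments=20 loops=1 length=16.149

cell (0,3): code 0100 → (0.996,4.000)–(1.000,3.994)
cell (0,4): code 1100 → (0.853,5.000)–(0.996,4.000)
cell (0,5): code 1000 → (1.000,5.285)–(0.853,5.000)
cell (1,0): code 0100 → (1.553,1.000)–(2.000,0.469)
cell (1,1): code 1100 → (1.677,2.000)–(1.553,1.000)
cell (1,2): code 1100 → (1.948,3.000)–(1.677,2.000)
cell (1,3): code 1110 → (1.000,3.994)–(1.948,3.000)
cell (1,5): code 1101 → (1.654,6.000)–(1.000,5.285)
cell (1,6): code 1000 → (2.000,6.195)–(1.654,6.000)
cell (2,0): code 0110 → (2.000,0.469)–(3.000,0.392)
cell (2,2): code 1011 → (3.000,2.953)–(2.552,3.000)
cell (2,3): code 0111 → (2.552,3.000)–(3.000,3.044)
cell (2,6): code 1001 → (3.000,6.096)–(2.000,6.195)
cell (3,0): code 0010 → (3.000,0.392)–(3.532,1.000)
cell (3,1): code 0011 → (3.532,1.000)–(3.373,2.000)
cell (3,2): code 0001 → (3.373,2.000)–(3.000,2.953)
cell (3,3): code 0010 → (3.000,3.044)–(3.691,4.000)
cell (3,4): code 0011 → (3.691,4.000)–(3.844,5.000)
cell (3,5): code 0011 → (3.844,5.000)–(3.136,6.000)
cell (3,6): code 0001 → (3.136,6.000)–(3.000,6.096)
total: 20 segments, chained into 1 closed loop(s), length Σ = 16.148888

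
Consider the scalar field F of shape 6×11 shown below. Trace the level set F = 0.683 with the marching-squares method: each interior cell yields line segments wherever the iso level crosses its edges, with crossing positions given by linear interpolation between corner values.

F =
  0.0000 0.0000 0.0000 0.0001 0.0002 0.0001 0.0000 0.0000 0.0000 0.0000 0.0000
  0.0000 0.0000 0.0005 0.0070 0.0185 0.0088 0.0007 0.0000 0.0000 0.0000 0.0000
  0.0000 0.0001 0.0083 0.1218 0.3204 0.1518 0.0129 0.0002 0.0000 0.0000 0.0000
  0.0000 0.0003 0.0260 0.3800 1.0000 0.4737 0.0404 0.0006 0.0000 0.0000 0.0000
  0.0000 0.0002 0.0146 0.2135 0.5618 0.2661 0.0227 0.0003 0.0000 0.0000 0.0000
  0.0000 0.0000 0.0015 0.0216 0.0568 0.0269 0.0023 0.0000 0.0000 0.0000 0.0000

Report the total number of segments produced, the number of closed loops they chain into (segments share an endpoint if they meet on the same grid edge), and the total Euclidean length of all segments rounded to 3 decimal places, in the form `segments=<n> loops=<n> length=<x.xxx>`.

cell (2,3): code 0100 → (2.534,4.000)–(3.000,3.489)
cell (2,4): code 1000 → (3.000,4.602)–(2.534,4.000)
cell (3,3): code 0010 → (3.000,3.489)–(3.723,4.000)
cell (3,4): code 0001 → (3.723,4.000)–(3.000,4.602)
total: 4 segments, chained into 1 closed loop(s), length Σ = 3.281105

segments=4 loops=1 length=3.281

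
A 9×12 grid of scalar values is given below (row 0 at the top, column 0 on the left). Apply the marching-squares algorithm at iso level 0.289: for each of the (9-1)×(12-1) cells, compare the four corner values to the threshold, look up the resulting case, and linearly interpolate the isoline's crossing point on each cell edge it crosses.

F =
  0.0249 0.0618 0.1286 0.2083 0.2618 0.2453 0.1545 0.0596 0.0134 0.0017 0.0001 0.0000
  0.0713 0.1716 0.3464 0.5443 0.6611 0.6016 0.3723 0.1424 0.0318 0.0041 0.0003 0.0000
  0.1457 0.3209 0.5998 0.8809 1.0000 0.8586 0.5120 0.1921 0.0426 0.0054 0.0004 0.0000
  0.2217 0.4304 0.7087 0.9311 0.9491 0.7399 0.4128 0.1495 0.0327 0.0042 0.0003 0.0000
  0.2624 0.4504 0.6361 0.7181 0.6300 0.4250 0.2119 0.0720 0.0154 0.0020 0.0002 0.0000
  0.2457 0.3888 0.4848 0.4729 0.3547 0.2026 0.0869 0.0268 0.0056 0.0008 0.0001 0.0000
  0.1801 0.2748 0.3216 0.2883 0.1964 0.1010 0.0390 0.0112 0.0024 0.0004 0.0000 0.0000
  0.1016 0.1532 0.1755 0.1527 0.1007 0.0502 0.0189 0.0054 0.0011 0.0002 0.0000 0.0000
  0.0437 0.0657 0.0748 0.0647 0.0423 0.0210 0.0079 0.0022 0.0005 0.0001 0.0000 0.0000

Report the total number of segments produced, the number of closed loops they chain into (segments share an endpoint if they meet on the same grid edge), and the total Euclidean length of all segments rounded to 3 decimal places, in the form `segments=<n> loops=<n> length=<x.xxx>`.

segments=24 loops=1 length=19.571

cell (0,1): code 0100 → (0.736,2.000)–(1.000,1.672)
cell (0,2): code 1100 → (0.240,3.000)–(0.736,2.000)
cell (0,3): code 1100 → (0.068,4.000)–(0.240,3.000)
cell (0,4): code 1100 → (0.123,5.000)–(0.068,4.000)
cell (0,5): code 1100 → (0.618,6.000)–(0.123,5.000)
cell (0,6): code 1000 → (1.000,6.362)–(0.618,6.000)
cell (1,0): code 0100 → (1.786,1.000)–(2.000,0.818)
cell (1,1): code 1110 → (1.000,1.672)–(1.786,1.000)
cell (1,6): code 1001 → (2.000,6.697)–(1.000,6.362)
cell (2,0): code 0110 → (2.000,0.818)–(3.000,0.322)
cell (2,6): code 1001 → (3.000,6.470)–(2.000,6.697)
cell (3,0): code 0110 → (3.000,0.322)–(4.000,0.141)
cell (3,5): code 1011 → (4.000,5.638)–(3.616,6.000)
cell (3,6): code 0001 → (3.616,6.000)–(3.000,6.470)
cell (4,0): code 0110 → (4.000,0.141)–(5.000,0.303)
cell (4,4): code 1011 → (5.000,4.432)–(4.612,5.000)
cell (4,5): code 0001 → (4.612,5.000)–(4.000,5.638)
cell (5,0): code 0010 → (5.000,0.303)–(5.875,1.000)
cell (5,1): code 0111 → (5.875,1.000)–(6.000,1.303)
cell (5,2): code 1011 → (6.000,2.979)–(5.996,3.000)
cell (5,3): code 0011 → (5.996,3.000)–(5.415,4.000)
cell (5,4): code 0001 → (5.415,4.000)–(5.000,4.432)
cell (6,1): code 0010 → (6.000,1.303)–(6.223,2.000)
cell (6,2): code 0001 → (6.223,2.000)–(6.000,2.979)
total: 24 segments, chained into 1 closed loop(s), length Σ = 19.570581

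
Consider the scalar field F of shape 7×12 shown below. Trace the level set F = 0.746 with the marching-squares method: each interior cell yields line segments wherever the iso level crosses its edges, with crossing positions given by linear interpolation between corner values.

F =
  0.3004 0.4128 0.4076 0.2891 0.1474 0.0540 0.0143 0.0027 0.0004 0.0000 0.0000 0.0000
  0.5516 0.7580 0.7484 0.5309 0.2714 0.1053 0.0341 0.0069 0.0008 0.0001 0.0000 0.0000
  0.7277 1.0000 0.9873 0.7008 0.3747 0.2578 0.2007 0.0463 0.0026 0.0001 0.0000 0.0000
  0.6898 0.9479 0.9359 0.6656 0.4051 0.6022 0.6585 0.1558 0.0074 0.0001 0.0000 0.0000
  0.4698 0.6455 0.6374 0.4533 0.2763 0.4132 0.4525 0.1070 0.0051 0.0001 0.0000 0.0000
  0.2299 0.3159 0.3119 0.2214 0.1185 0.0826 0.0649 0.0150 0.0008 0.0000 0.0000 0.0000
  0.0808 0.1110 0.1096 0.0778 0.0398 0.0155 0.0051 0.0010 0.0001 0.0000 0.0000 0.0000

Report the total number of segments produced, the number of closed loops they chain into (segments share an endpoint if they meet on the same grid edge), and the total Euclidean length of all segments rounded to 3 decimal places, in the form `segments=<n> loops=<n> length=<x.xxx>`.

cell (0,0): code 0100 → (0.965,1.000)–(1.000,0.942)
cell (0,1): code 1100 → (0.993,2.000)–(0.965,1.000)
cell (0,2): code 1000 → (1.000,2.011)–(0.993,2.000)
cell (1,0): code 0110 → (1.000,0.942)–(2.000,0.067)
cell (1,2): code 1001 → (2.000,2.842)–(1.000,2.011)
cell (2,0): code 0110 → (2.000,0.067)–(3.000,0.218)
cell (2,2): code 1001 → (3.000,2.703)–(2.000,2.842)
cell (3,0): code 0010 → (3.000,0.218)–(3.668,1.000)
cell (3,1): code 0011 → (3.668,1.000)–(3.636,2.000)
cell (3,2): code 0001 → (3.636,2.000)–(3.000,2.703)
total: 10 segments, chained into 1 closed loop(s), length Σ = 8.707801

segments=10 loops=1 length=8.708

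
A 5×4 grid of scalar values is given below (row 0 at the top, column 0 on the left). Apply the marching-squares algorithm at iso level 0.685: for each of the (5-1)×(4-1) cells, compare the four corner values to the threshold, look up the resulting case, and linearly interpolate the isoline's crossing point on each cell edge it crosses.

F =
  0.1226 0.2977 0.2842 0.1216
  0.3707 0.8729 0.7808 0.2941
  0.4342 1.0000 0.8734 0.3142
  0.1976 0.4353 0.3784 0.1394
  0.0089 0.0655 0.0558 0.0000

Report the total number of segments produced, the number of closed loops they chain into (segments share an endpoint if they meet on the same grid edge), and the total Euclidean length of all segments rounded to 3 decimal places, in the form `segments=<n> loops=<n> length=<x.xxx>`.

segments=8 loops=1 length=6.119

cell (0,0): code 0100 → (0.673,1.000)–(1.000,0.626)
cell (0,1): code 1100 → (0.807,2.000)–(0.673,1.000)
cell (0,2): code 1000 → (1.000,2.197)–(0.807,2.000)
cell (1,0): code 0110 → (1.000,0.626)–(2.000,0.443)
cell (1,2): code 1001 → (2.000,2.337)–(1.000,2.197)
cell (2,0): code 0010 → (2.000,0.443)–(2.558,1.000)
cell (2,1): code 0011 → (2.558,1.000)–(2.381,2.000)
cell (2,2): code 0001 → (2.381,2.000)–(2.000,2.337)
total: 8 segments, chained into 1 closed loop(s), length Σ = 6.119488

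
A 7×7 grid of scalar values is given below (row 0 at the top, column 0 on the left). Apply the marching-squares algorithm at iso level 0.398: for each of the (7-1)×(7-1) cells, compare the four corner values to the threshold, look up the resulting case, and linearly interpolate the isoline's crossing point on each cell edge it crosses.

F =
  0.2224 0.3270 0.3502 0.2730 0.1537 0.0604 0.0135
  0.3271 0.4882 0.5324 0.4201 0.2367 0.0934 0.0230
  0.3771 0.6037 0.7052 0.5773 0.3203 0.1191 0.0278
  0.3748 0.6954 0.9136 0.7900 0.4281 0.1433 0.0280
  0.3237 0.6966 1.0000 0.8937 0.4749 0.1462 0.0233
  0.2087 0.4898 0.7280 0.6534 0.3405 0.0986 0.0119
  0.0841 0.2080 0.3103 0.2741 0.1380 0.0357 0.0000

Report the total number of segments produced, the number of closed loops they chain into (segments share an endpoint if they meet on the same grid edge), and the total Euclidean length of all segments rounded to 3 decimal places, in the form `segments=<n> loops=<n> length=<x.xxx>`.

segments=18 loops=1 length=15.289

cell (0,0): code 0100 → (0.440,1.000)–(1.000,0.440)
cell (0,1): code 1100 → (0.262,2.000)–(0.440,1.000)
cell (0,2): code 1100 → (0.850,3.000)–(0.262,2.000)
cell (0,3): code 1000 → (1.000,3.121)–(0.850,3.000)
cell (1,0): code 0110 → (1.000,0.440)–(2.000,0.092)
cell (1,3): code 1001 → (2.000,3.698)–(1.000,3.121)
cell (2,0): code 0110 → (2.000,0.092)–(3.000,0.072)
cell (2,3): code 1101 → (2.721,4.000)–(2.000,3.698)
cell (2,4): code 1000 → (3.000,4.106)–(2.721,4.000)
cell (3,0): code 0110 → (3.000,0.072)–(4.000,0.199)
cell (3,4): code 1001 → (4.000,4.234)–(3.000,4.106)
cell (4,0): code 0110 → (4.000,0.199)–(5.000,0.673)
cell (4,3): code 1011 → (5.000,3.816)–(4.572,4.000)
cell (4,4): code 0001 → (4.572,4.000)–(4.000,4.234)
cell (5,0): code 0010 → (5.000,0.673)–(5.326,1.000)
cell (5,1): code 0011 → (5.326,1.000)–(5.790,2.000)
cell (5,2): code 0011 → (5.790,2.000)–(5.673,3.000)
cell (5,3): code 0001 → (5.673,3.000)–(5.000,3.816)
total: 18 segments, chained into 1 closed loop(s), length Σ = 15.288845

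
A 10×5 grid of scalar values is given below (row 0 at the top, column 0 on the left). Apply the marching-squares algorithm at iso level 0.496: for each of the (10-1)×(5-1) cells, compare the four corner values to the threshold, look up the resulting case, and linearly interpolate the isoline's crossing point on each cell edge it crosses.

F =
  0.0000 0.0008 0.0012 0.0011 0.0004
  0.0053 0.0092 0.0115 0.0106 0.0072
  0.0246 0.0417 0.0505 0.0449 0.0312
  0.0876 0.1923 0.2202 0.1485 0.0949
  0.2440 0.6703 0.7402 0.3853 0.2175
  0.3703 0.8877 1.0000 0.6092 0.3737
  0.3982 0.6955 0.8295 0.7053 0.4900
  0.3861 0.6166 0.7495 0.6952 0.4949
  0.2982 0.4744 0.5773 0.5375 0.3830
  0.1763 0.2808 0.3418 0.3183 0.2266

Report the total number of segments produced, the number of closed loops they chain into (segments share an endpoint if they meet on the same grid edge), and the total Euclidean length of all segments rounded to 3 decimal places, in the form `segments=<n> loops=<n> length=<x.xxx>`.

cell (3,0): code 0100 → (3.635,1.000)–(4.000,0.591)
cell (3,1): code 1100 → (3.530,2.000)–(3.635,1.000)
cell (3,2): code 1000 → (4.000,2.688)–(3.530,2.000)
cell (4,0): code 0110 → (4.000,0.591)–(5.000,0.243)
cell (4,2): code 1101 → (4.494,3.000)–(4.000,2.688)
cell (4,3): code 1000 → (5.000,3.481)–(4.494,3.000)
cell (5,0): code 0110 → (5.000,0.243)–(6.000,0.329)
cell (5,3): code 1001 → (6.000,3.972)–(5.000,3.481)
cell (6,0): code 0110 → (6.000,0.329)–(7.000,0.477)
cell (6,3): code 1001 → (7.000,3.995)–(6.000,3.972)
cell (7,0): code 0010 → (7.000,0.477)–(7.848,1.000)
cell (7,1): code 0111 → (7.848,1.000)–(8.000,1.210)
cell (7,3): code 1001 → (8.000,3.269)–(7.000,3.995)
cell (8,1): code 0010 → (8.000,1.210)–(8.345,2.000)
cell (8,2): code 0011 → (8.345,2.000)–(8.189,3.000)
cell (8,3): code 0001 → (8.189,3.000)–(8.000,3.269)
total: 16 segments, chained into 1 closed loop(s), length Σ = 13.550764

segments=16 loops=1 length=13.551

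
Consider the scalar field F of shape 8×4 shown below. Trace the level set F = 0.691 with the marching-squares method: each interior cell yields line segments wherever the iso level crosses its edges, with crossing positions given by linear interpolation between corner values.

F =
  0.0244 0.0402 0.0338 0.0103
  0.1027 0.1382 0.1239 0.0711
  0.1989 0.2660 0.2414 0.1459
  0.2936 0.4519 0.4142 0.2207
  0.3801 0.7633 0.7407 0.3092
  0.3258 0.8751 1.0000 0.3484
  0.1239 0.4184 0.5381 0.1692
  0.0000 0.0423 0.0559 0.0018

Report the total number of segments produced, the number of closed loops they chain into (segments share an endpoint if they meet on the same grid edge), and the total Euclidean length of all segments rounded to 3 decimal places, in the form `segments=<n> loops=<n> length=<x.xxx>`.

cell (3,0): code 0100 → (3.768,1.000)–(4.000,0.811)
cell (3,1): code 1100 → (3.848,2.000)–(3.768,1.000)
cell (3,2): code 1000 → (4.000,2.115)–(3.848,2.000)
cell (4,0): code 0110 → (4.000,0.811)–(5.000,0.665)
cell (4,2): code 1001 → (5.000,2.474)–(4.000,2.115)
cell (5,0): code 0010 → (5.000,0.665)–(5.403,1.000)
cell (5,1): code 0011 → (5.403,1.000)–(5.669,2.000)
cell (5,2): code 0001 → (5.669,2.000)–(5.000,2.474)
total: 8 segments, chained into 1 closed loop(s), length Σ = 5.945406

segments=8 loops=1 length=5.945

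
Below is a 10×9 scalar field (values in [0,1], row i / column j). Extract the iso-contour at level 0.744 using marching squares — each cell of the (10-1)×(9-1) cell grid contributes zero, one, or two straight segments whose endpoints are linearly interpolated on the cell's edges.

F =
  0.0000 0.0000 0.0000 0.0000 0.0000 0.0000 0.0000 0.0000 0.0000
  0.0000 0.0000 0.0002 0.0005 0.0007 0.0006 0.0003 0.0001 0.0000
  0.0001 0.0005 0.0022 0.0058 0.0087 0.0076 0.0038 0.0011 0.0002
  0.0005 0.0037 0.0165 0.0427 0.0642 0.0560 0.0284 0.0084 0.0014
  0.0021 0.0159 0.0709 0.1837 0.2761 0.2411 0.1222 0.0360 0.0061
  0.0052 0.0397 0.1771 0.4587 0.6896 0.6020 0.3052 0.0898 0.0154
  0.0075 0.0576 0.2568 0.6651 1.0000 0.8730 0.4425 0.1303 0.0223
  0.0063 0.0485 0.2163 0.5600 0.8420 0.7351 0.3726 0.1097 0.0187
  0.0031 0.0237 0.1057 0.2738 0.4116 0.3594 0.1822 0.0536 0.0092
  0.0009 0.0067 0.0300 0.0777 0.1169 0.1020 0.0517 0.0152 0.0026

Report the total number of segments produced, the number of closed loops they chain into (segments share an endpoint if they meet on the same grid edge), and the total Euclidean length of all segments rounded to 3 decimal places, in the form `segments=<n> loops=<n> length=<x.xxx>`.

segments=8 loops=1 length=6.277

cell (5,3): code 0100 → (5.175,4.000)–(6.000,3.236)
cell (5,4): code 1100 → (5.524,5.000)–(5.175,4.000)
cell (5,5): code 1000 → (6.000,5.300)–(5.524,5.000)
cell (6,3): code 0110 → (6.000,3.236)–(7.000,3.652)
cell (6,4): code 1011 → (7.000,4.917)–(6.935,5.000)
cell (6,5): code 0001 → (6.935,5.000)–(6.000,5.300)
cell (7,3): code 0010 → (7.000,3.652)–(7.228,4.000)
cell (7,4): code 0001 → (7.228,4.000)–(7.000,4.917)
total: 8 segments, chained into 1 closed loop(s), length Σ = 6.277155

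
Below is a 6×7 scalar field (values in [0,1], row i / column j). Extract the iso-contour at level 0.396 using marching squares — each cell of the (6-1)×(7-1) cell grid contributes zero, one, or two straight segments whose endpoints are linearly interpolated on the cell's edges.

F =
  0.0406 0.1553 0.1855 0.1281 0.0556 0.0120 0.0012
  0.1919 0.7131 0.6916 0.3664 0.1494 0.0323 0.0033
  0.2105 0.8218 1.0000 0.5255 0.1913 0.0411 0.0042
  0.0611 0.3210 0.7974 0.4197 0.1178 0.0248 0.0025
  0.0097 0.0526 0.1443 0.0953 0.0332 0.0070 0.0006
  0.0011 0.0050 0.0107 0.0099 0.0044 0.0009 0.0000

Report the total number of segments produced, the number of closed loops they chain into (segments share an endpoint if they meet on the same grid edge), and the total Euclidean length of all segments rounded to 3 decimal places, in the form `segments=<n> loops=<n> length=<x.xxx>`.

cell (0,0): code 0100 → (0.432,1.000)–(1.000,0.392)
cell (0,1): code 1100 → (0.416,2.000)–(0.432,1.000)
cell (0,2): code 1000 → (1.000,2.909)–(0.416,2.000)
cell (1,0): code 0110 → (1.000,0.392)–(2.000,0.303)
cell (1,2): code 1101 → (1.186,3.000)–(1.000,2.909)
cell (1,3): code 1000 → (2.000,3.387)–(1.186,3.000)
cell (2,0): code 0010 → (2.000,0.303)–(2.850,1.000)
cell (2,1): code 0111 → (2.850,1.000)–(3.000,1.157)
cell (2,3): code 1001 → (3.000,3.079)–(2.000,3.387)
cell (3,1): code 0010 → (3.000,1.157)–(3.615,2.000)
cell (3,2): code 0011 → (3.615,2.000)–(3.073,3.000)
cell (3,3): code 0001 → (3.073,3.000)–(3.000,3.079)
total: 12 segments, chained into 1 closed loop(s), length Σ = 9.676157

segments=12 loops=1 length=9.676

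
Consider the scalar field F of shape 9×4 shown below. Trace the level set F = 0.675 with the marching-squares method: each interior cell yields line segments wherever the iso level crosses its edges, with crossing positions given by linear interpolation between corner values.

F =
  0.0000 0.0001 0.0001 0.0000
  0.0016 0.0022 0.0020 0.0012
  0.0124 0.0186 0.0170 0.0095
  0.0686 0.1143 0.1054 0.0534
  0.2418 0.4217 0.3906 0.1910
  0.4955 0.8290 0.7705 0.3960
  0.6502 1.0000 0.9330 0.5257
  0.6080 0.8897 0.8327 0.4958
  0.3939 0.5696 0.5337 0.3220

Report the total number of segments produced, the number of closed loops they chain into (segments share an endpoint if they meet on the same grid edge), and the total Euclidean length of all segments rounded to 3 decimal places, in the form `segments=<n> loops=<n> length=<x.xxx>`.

cell (4,0): code 0100 → (4.622,1.000)–(5.000,0.538)
cell (4,1): code 1100 → (4.749,2.000)–(4.622,1.000)
cell (4,2): code 1000 → (5.000,2.255)–(4.749,2.000)
cell (5,0): code 0110 → (5.000,0.538)–(6.000,0.071)
cell (5,2): code 1001 → (6.000,2.633)–(5.000,2.255)
cell (6,0): code 0110 → (6.000,0.071)–(7.000,0.238)
cell (6,2): code 1001 → (7.000,2.468)–(6.000,2.633)
cell (7,0): code 0010 → (7.000,0.238)–(7.671,1.000)
cell (7,1): code 0011 → (7.671,1.000)–(7.527,2.000)
cell (7,2): code 0001 → (7.527,2.000)–(7.000,2.468)
total: 10 segments, chained into 1 closed loop(s), length Σ = 8.893998

segments=10 loops=1 length=8.894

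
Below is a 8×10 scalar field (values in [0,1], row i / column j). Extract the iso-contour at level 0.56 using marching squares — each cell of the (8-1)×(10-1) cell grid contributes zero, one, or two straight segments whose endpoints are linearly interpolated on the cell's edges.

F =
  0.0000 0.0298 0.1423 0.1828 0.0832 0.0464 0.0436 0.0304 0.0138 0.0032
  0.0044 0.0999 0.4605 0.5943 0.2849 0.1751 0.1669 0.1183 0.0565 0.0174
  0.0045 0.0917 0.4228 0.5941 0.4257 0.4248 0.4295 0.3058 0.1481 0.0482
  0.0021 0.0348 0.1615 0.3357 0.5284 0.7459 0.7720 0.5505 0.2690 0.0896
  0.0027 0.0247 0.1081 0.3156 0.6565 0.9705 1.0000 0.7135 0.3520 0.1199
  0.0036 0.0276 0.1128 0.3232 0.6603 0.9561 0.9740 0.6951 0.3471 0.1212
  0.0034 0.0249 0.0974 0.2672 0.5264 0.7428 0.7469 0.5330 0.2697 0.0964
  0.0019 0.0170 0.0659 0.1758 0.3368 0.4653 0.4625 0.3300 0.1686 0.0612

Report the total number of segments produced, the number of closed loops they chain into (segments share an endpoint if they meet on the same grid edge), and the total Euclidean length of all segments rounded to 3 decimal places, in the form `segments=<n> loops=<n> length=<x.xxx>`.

cell (0,2): code 0100 → (0.917,3.000)–(1.000,2.744)
cell (0,3): code 1000 → (1.000,3.111)–(0.917,3.000)
cell (1,2): code 0110 → (1.000,2.744)–(2.000,2.801)
cell (1,3): code 1001 → (2.000,3.202)–(1.000,3.111)
cell (2,2): code 0010 → (2.000,2.801)–(2.132,3.000)
cell (2,3): code 0001 → (2.132,3.000)–(2.000,3.202)
cell (2,4): code 0100 → (2.421,5.000)–(3.000,4.145)
cell (2,5): code 1100 → (2.381,6.000)–(2.421,5.000)
cell (2,6): code 1000 → (3.000,6.957)–(2.381,6.000)
cell (3,3): code 0100 → (3.247,4.000)–(4.000,3.717)
cell (3,4): code 1110 → (3.000,4.145)–(3.247,4.000)
cell (3,6): code 1101 → (3.058,7.000)–(3.000,6.957)
cell (3,7): code 1000 → (4.000,7.425)–(3.058,7.000)
cell (4,3): code 0110 → (4.000,3.717)–(5.000,3.702)
cell (4,7): code 1001 → (5.000,7.388)–(4.000,7.425)
cell (5,3): code 0010 → (5.000,3.702)–(5.749,4.000)
cell (5,4): code 0111 → (5.749,4.000)–(6.000,4.155)
cell (5,6): code 1011 → (6.000,6.874)–(5.833,7.000)
cell (5,7): code 0001 → (5.833,7.000)–(5.000,7.388)
cell (6,4): code 0010 → (6.000,4.155)–(6.659,5.000)
cell (6,5): code 0011 → (6.659,5.000)–(6.657,6.000)
cell (6,6): code 0001 → (6.657,6.000)–(6.000,6.874)
total: 22 segments, chained into 2 closed loop(s), length Σ = 15.658804

segments=22 loops=2 length=15.659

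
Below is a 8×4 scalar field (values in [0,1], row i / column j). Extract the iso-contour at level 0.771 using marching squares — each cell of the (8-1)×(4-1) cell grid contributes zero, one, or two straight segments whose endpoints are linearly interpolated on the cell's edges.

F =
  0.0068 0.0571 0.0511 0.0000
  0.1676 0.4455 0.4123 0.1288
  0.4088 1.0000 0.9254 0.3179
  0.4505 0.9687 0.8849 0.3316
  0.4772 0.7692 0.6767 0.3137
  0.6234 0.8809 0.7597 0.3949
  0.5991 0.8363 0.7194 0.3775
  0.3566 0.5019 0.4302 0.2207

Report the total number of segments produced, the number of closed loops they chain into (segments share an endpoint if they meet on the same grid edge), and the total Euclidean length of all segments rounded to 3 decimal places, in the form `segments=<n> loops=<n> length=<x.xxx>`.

segments=14 loops=2 length=12.118

cell (1,0): code 0100 → (1.587,1.000)–(2.000,0.613)
cell (1,1): code 1100 → (1.699,2.000)–(1.587,1.000)
cell (1,2): code 1000 → (2.000,2.254)–(1.699,2.000)
cell (2,0): code 0110 → (2.000,0.613)–(3.000,0.618)
cell (2,2): code 1001 → (3.000,2.206)–(2.000,2.254)
cell (3,0): code 0010 → (3.000,0.618)–(3.991,1.000)
cell (3,1): code 0011 → (3.991,1.000)–(3.547,2.000)
cell (3,2): code 0001 → (3.547,2.000)–(3.000,2.206)
cell (4,0): code 0100 → (4.016,1.000)–(5.000,0.573)
cell (4,1): code 1000 → (5.000,1.907)–(4.016,1.000)
cell (5,0): code 0110 → (5.000,0.573)–(6.000,0.725)
cell (5,1): code 1001 → (6.000,1.559)–(5.000,1.907)
cell (6,0): code 0010 → (6.000,0.725)–(6.195,1.000)
cell (6,1): code 0001 → (6.195,1.000)–(6.000,1.559)
total: 14 segments, chained into 2 closed loop(s), length Σ = 12.118063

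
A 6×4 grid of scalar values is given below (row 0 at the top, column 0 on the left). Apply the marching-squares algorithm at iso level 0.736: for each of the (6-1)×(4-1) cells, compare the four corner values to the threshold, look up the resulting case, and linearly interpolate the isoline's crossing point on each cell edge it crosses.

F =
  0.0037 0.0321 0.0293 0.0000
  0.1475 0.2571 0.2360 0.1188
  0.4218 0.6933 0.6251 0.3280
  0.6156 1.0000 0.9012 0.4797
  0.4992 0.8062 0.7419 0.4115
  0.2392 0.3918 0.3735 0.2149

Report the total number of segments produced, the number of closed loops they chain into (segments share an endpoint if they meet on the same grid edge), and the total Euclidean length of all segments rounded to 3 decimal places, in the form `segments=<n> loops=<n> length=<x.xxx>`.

cell (2,0): code 0100 → (2.139,1.000)–(3.000,0.313)
cell (2,1): code 1100 → (2.402,2.000)–(2.139,1.000)
cell (2,2): code 1000 → (3.000,2.392)–(2.402,2.000)
cell (3,0): code 0110 → (3.000,0.313)–(4.000,0.771)
cell (3,2): code 1001 → (4.000,2.018)–(3.000,2.392)
cell (4,0): code 0010 → (4.000,0.771)–(4.169,1.000)
cell (4,1): code 0011 → (4.169,1.000)–(4.016,2.000)
cell (4,2): code 0001 → (4.016,2.000)–(4.000,2.018)
total: 8 segments, chained into 1 closed loop(s), length Σ = 6.338201

segments=8 loops=1 length=6.338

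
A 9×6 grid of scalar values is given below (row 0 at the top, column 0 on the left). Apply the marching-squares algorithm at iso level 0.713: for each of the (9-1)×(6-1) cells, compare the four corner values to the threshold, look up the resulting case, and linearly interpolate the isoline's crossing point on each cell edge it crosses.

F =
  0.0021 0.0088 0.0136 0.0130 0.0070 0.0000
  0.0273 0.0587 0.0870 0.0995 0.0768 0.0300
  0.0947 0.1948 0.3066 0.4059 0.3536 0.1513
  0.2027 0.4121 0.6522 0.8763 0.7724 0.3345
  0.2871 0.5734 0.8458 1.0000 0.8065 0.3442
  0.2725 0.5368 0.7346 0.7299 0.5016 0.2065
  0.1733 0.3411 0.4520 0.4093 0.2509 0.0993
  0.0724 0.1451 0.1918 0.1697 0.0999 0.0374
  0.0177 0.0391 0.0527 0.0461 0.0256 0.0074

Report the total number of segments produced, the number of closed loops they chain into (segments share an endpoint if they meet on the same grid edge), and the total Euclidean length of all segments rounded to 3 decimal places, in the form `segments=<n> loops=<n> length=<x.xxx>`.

cell (2,2): code 0100 → (2.653,3.000)–(3.000,2.271)
cell (2,3): code 1100 → (2.858,4.000)–(2.653,3.000)
cell (2,4): code 1000 → (3.000,4.136)–(2.858,4.000)
cell (3,1): code 0100 → (3.314,2.000)–(4.000,1.512)
cell (3,2): code 1110 → (3.000,2.271)–(3.314,2.000)
cell (3,4): code 1001 → (4.000,4.202)–(3.000,4.136)
cell (4,1): code 0110 → (4.000,1.512)–(5.000,1.891)
cell (4,3): code 1011 → (5.000,3.074)–(4.307,4.000)
cell (4,4): code 0001 → (4.307,4.000)–(4.000,4.202)
cell (5,1): code 0010 → (5.000,1.891)–(5.076,2.000)
cell (5,2): code 0011 → (5.076,2.000)–(5.053,3.000)
cell (5,3): code 0001 → (5.053,3.000)–(5.000,3.074)
total: 12 segments, chained into 1 closed loop(s), length Σ = 8.100805

segments=12 loops=1 length=8.101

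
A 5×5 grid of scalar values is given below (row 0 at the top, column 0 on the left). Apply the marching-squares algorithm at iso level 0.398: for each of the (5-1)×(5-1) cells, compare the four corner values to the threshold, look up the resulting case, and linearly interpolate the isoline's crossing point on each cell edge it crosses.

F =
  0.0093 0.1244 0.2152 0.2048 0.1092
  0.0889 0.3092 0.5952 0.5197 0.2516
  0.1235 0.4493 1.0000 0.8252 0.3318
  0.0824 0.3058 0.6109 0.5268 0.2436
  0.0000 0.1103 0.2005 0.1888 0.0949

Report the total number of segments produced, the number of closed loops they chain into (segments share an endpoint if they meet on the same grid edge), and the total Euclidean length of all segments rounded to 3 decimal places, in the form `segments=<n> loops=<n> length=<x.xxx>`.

cell (0,1): code 0100 → (0.481,2.000)–(1.000,1.310)
cell (0,2): code 1100 → (0.614,3.000)–(0.481,2.000)
cell (0,3): code 1000 → (1.000,3.454)–(0.614,3.000)
cell (1,0): code 0100 → (1.634,1.000)–(2.000,0.843)
cell (1,1): code 1110 → (1.000,1.310)–(1.634,1.000)
cell (1,3): code 1001 → (2.000,3.866)–(1.000,3.454)
cell (2,0): code 0010 → (2.000,0.843)–(2.357,1.000)
cell (2,1): code 0111 → (2.357,1.000)–(3.000,1.302)
cell (2,3): code 1001 → (3.000,3.455)–(2.000,3.866)
cell (3,1): code 0010 → (3.000,1.302)–(3.519,2.000)
cell (3,2): code 0011 → (3.519,2.000)–(3.381,3.000)
cell (3,3): code 0001 → (3.381,3.000)–(3.000,3.455)
total: 12 segments, chained into 1 closed loop(s), length Σ = 9.307897

segments=12 loops=1 length=9.308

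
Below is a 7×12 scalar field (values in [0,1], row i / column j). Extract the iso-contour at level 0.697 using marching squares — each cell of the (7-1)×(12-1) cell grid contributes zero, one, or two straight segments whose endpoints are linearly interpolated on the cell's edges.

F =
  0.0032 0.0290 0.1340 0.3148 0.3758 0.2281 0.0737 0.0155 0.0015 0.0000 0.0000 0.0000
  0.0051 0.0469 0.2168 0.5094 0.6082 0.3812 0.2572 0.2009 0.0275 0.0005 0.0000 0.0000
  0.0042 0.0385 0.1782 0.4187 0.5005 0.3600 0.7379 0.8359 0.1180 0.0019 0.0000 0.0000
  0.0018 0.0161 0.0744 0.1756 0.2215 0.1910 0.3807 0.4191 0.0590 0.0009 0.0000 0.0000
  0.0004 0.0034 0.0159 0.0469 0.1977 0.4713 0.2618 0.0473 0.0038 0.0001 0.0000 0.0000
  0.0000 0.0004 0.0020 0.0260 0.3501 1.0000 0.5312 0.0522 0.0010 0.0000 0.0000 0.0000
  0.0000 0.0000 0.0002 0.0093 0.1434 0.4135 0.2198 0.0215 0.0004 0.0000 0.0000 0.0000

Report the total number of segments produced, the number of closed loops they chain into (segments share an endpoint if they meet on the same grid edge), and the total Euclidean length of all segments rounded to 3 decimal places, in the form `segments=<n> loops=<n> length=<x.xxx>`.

cell (1,5): code 0100 → (1.915,6.000)–(2.000,5.892)
cell (1,6): code 1100 → (1.781,7.000)–(1.915,6.000)
cell (1,7): code 1000 → (2.000,7.193)–(1.781,7.000)
cell (2,5): code 0010 → (2.000,5.892)–(2.115,6.000)
cell (2,6): code 0011 → (2.115,6.000)–(2.333,7.000)
cell (2,7): code 0001 → (2.333,7.000)–(2.000,7.193)
cell (4,4): code 0100 → (4.427,5.000)–(5.000,4.534)
cell (4,5): code 1000 → (5.000,5.646)–(4.427,5.000)
cell (5,4): code 0010 → (5.000,4.534)–(5.517,5.000)
cell (5,5): code 0001 → (5.517,5.000)–(5.000,5.646)
total: 10 segments, chained into 2 closed loop(s), length Σ = 6.131086

segments=10 loops=2 length=6.131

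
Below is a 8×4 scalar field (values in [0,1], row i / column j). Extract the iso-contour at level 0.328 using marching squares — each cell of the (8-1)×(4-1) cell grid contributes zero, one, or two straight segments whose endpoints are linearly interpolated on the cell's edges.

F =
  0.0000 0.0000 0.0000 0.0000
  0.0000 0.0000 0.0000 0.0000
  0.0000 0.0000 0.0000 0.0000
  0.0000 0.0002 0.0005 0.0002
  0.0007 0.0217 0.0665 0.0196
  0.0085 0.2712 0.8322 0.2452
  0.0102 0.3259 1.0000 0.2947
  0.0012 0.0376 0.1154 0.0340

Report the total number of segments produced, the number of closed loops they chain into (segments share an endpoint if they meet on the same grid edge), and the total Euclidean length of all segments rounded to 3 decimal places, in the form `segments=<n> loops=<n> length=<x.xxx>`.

segments=6 loops=1 length=6.678

cell (4,1): code 0100 → (4.342,2.000)–(5.000,1.101)
cell (4,2): code 1000 → (5.000,2.859)–(4.342,2.000)
cell (5,1): code 0110 → (5.000,1.101)–(6.000,1.003)
cell (5,2): code 1001 → (6.000,2.953)–(5.000,2.859)
cell (6,1): code 0010 → (6.000,1.003)–(6.760,2.000)
cell (6,2): code 0001 → (6.760,2.000)–(6.000,2.953)
total: 6 segments, chained into 1 closed loop(s), length Σ = 6.677568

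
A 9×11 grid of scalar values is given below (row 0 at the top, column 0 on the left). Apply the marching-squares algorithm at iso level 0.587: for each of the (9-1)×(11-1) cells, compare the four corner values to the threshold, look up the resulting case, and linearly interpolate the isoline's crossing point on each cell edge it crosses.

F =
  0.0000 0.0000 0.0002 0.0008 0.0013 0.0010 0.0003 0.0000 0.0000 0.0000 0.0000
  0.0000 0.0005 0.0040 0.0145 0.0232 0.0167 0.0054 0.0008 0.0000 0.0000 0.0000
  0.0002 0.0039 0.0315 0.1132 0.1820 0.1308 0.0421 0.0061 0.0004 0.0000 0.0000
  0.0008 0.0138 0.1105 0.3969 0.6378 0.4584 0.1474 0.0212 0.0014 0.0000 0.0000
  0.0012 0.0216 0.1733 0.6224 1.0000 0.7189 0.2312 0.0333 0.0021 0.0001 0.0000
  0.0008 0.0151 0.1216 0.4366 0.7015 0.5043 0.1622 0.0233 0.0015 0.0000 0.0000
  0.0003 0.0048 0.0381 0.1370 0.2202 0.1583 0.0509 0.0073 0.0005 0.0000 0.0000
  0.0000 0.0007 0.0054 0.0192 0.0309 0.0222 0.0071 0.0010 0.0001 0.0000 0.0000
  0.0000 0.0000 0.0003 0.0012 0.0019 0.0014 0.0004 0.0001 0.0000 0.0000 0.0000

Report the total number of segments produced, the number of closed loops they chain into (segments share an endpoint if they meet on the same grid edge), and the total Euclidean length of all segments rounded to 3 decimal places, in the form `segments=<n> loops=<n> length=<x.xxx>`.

cell (2,3): code 0100 → (2.889,4.000)–(3.000,3.789)
cell (2,4): code 1000 → (3.000,4.283)–(2.889,4.000)
cell (3,2): code 0100 → (3.843,3.000)–(4.000,2.921)
cell (3,3): code 1110 → (3.000,3.789)–(3.843,3.000)
cell (3,4): code 1101 → (3.494,5.000)–(3.000,4.283)
cell (3,5): code 1000 → (4.000,5.270)–(3.494,5.000)
cell (4,2): code 0010 → (4.000,2.921)–(4.191,3.000)
cell (4,3): code 0111 → (4.191,3.000)–(5.000,3.568)
cell (4,4): code 1011 → (5.000,4.581)–(4.615,5.000)
cell (4,5): code 0001 → (4.615,5.000)–(4.000,5.270)
cell (5,3): code 0010 → (5.000,3.568)–(5.238,4.000)
cell (5,4): code 0001 → (5.238,4.000)–(5.000,4.581)
total: 12 segments, chained into 1 closed loop(s), length Σ = 6.874461

segments=12 loops=1 length=6.874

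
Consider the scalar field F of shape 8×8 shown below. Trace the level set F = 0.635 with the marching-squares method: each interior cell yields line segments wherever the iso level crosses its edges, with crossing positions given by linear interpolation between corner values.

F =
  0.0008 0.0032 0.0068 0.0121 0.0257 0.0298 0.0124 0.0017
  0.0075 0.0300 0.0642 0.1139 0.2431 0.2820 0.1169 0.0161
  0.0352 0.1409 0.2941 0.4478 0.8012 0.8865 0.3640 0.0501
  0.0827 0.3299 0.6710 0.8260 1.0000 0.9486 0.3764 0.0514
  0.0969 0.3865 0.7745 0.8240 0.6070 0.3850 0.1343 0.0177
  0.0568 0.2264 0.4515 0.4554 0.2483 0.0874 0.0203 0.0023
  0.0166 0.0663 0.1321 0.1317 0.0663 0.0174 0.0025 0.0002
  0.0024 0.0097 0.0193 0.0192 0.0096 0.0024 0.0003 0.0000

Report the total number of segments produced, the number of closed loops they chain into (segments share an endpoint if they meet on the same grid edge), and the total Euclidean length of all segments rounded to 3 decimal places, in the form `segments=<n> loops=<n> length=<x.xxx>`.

segments=14 loops=1 length=10.753

cell (1,3): code 0100 → (1.702,4.000)–(2.000,3.530)
cell (1,4): code 1100 → (1.584,5.000)–(1.702,4.000)
cell (1,5): code 1000 → (2.000,5.481)–(1.584,5.000)
cell (2,1): code 0100 → (2.904,2.000)–(3.000,1.894)
cell (2,2): code 1100 → (2.495,3.000)–(2.904,2.000)
cell (2,3): code 1110 → (2.000,3.530)–(2.495,3.000)
cell (2,5): code 1001 → (3.000,5.548)–(2.000,5.481)
cell (3,1): code 0110 → (3.000,1.894)–(4.000,1.640)
cell (3,3): code 1011 → (4.000,3.871)–(3.929,4.000)
cell (3,4): code 0011 → (3.929,4.000)–(3.556,5.000)
cell (3,5): code 0001 → (3.556,5.000)–(3.000,5.548)
cell (4,1): code 0010 → (4.000,1.640)–(4.432,2.000)
cell (4,2): code 0011 → (4.432,2.000)–(4.513,3.000)
cell (4,3): code 0001 → (4.513,3.000)–(4.000,3.871)
total: 14 segments, chained into 1 closed loop(s), length Σ = 10.753122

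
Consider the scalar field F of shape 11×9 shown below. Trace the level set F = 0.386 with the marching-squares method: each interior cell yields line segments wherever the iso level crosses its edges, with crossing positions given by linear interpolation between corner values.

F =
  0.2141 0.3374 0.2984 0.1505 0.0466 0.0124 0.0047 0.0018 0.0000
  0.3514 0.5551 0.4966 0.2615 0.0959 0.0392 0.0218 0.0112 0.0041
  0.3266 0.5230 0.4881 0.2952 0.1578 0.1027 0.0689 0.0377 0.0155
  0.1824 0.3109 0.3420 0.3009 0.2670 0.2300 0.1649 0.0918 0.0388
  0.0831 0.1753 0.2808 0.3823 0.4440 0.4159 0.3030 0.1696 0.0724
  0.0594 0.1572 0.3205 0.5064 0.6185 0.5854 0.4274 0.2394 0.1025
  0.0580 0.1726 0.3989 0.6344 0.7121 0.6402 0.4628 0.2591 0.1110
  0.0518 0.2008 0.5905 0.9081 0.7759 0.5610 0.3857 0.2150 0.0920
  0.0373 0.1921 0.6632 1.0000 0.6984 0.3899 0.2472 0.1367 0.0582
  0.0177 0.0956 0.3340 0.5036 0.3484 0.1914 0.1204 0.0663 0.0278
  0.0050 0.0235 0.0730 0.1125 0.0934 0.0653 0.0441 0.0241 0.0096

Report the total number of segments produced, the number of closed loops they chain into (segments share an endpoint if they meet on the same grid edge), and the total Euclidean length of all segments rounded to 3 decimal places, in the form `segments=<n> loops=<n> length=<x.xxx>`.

segments=30 loops=2 length=23.906

cell (0,0): code 0100 → (0.223,1.000)–(1.000,0.170)
cell (0,1): code 1100 → (0.442,2.000)–(0.223,1.000)
cell (0,2): code 1000 → (1.000,2.470)–(0.442,2.000)
cell (1,0): code 0110 → (1.000,0.170)–(2.000,0.302)
cell (1,2): code 1001 → (2.000,2.529)–(1.000,2.470)
cell (2,0): code 0010 → (2.000,0.302)–(2.646,1.000)
cell (2,1): code 0011 → (2.646,1.000)–(2.699,2.000)
cell (2,2): code 0001 → (2.699,2.000)–(2.000,2.529)
cell (3,3): code 0100 → (3.672,4.000)–(4.000,3.060)
cell (3,4): code 1100 → (3.839,5.000)–(3.672,4.000)
cell (3,5): code 1000 → (4.000,5.265)–(3.839,5.000)
cell (4,2): code 0100 → (4.030,3.000)–(5.000,2.352)
cell (4,3): code 1110 → (4.000,3.060)–(4.030,3.000)
cell (4,5): code 1101 → (4.667,6.000)–(4.000,5.265)
cell (4,6): code 1000 → (5.000,6.220)–(4.667,6.000)
cell (5,1): code 0100 → (5.835,2.000)–(6.000,1.943)
cell (5,2): code 1110 → (5.000,2.352)–(5.835,2.000)
cell (5,6): code 1001 → (6.000,6.377)–(5.000,6.220)
cell (6,1): code 0110 → (6.000,1.943)–(7.000,1.475)
cell (6,5): code 1011 → (7.000,5.998)–(6.996,6.000)
cell (6,6): code 0001 → (6.996,6.000)–(6.000,6.377)
cell (7,1): code 0110 → (7.000,1.475)–(8.000,1.412)
cell (7,5): code 1001 → (8.000,5.027)–(7.000,5.998)
cell (8,1): code 0010 → (8.000,1.412)–(8.842,2.000)
cell (8,2): code 0111 → (8.842,2.000)–(9.000,2.307)
cell (8,3): code 1011 → (9.000,3.758)–(8.893,4.000)
cell (8,4): code 0011 → (8.893,4.000)–(8.020,5.000)
cell (8,5): code 0001 → (8.020,5.000)–(8.000,5.027)
cell (9,2): code 0010 → (9.000,2.307)–(9.301,3.000)
cell (9,3): code 0001 → (9.301,3.000)–(9.000,3.758)
total: 30 segments, chained into 2 closed loop(s), length Σ = 23.905578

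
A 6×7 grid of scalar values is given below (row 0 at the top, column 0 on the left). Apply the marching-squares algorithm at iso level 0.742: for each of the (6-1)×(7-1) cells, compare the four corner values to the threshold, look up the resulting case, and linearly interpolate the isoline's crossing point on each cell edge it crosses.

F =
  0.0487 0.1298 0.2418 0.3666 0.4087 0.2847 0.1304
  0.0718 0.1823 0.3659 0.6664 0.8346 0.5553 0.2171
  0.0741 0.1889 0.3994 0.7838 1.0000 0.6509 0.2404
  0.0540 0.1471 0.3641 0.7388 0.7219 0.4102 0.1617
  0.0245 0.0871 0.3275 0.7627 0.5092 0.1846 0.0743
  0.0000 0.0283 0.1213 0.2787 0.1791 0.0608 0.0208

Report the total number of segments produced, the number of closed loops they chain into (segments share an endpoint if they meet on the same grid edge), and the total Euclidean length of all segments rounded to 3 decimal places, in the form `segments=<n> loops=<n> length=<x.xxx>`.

segments=12 loops=2 length=8.241

cell (0,3): code 0100 → (0.783,4.000)–(1.000,3.449)
cell (0,4): code 1000 → (1.000,4.332)–(0.783,4.000)
cell (1,2): code 0100 → (1.644,3.000)–(2.000,2.891)
cell (1,3): code 1110 → (1.000,3.449)–(1.644,3.000)
cell (1,4): code 1001 → (2.000,4.739)–(1.000,4.332)
cell (2,2): code 0010 → (2.000,2.891)–(2.929,3.000)
cell (2,3): code 0011 → (2.929,3.000)–(2.928,4.000)
cell (2,4): code 0001 → (2.928,4.000)–(2.000,4.739)
cell (3,2): code 0100 → (3.134,3.000)–(4.000,2.952)
cell (3,3): code 1000 → (4.000,3.082)–(3.134,3.000)
cell (4,2): code 0010 → (4.000,2.952)–(4.043,3.000)
cell (4,3): code 0001 → (4.043,3.000)–(4.000,3.082)
total: 12 segments, chained into 2 closed loop(s), length Σ = 8.240661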